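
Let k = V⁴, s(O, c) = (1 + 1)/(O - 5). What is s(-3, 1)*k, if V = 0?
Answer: 0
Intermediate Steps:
s(O, c) = 2/(-5 + O)
k = 0 (k = 0⁴ = 0)
s(-3, 1)*k = (2/(-5 - 3))*0 = (2/(-8))*0 = (2*(-⅛))*0 = -¼*0 = 0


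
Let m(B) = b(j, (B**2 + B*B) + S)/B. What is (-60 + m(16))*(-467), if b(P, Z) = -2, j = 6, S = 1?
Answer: 224627/8 ≈ 28078.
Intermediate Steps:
m(B) = -2/B
(-60 + m(16))*(-467) = (-60 - 2/16)*(-467) = (-60 - 2*1/16)*(-467) = (-60 - 1/8)*(-467) = -481/8*(-467) = 224627/8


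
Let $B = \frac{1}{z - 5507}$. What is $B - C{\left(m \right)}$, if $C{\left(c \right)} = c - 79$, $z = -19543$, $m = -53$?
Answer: $\frac{3306599}{25050} \approx 132.0$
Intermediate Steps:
$C{\left(c \right)} = -79 + c$
$B = - \frac{1}{25050}$ ($B = \frac{1}{-19543 - 5507} = \frac{1}{-25050} = - \frac{1}{25050} \approx -3.992 \cdot 10^{-5}$)
$B - C{\left(m \right)} = - \frac{1}{25050} - \left(-79 - 53\right) = - \frac{1}{25050} - -132 = - \frac{1}{25050} + 132 = \frac{3306599}{25050}$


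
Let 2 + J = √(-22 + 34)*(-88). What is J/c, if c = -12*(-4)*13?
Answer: -1/312 - 11*√3/39 ≈ -0.49173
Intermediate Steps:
c = 624 (c = 48*13 = 624)
J = -2 - 176*√3 (J = -2 + √(-22 + 34)*(-88) = -2 + √12*(-88) = -2 + (2*√3)*(-88) = -2 - 176*√3 ≈ -306.84)
J/c = (-2 - 176*√3)/624 = (-2 - 176*√3)*(1/624) = -1/312 - 11*√3/39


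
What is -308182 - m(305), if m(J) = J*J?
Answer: -401207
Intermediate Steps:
m(J) = J²
-308182 - m(305) = -308182 - 1*305² = -308182 - 1*93025 = -308182 - 93025 = -401207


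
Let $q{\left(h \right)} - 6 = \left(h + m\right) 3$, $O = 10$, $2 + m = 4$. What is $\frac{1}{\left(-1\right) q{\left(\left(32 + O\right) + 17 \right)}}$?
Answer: $- \frac{1}{189} \approx -0.005291$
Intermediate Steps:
$m = 2$ ($m = -2 + 4 = 2$)
$q{\left(h \right)} = 12 + 3 h$ ($q{\left(h \right)} = 6 + \left(h + 2\right) 3 = 6 + \left(2 + h\right) 3 = 6 + \left(6 + 3 h\right) = 12 + 3 h$)
$\frac{1}{\left(-1\right) q{\left(\left(32 + O\right) + 17 \right)}} = \frac{1}{\left(-1\right) \left(12 + 3 \left(\left(32 + 10\right) + 17\right)\right)} = \frac{1}{\left(-1\right) \left(12 + 3 \left(42 + 17\right)\right)} = \frac{1}{\left(-1\right) \left(12 + 3 \cdot 59\right)} = \frac{1}{\left(-1\right) \left(12 + 177\right)} = \frac{1}{\left(-1\right) 189} = \frac{1}{-189} = - \frac{1}{189}$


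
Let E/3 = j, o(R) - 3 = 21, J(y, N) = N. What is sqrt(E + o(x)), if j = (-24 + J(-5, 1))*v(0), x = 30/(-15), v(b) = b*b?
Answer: 2*sqrt(6) ≈ 4.8990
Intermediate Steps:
v(b) = b**2
x = -2 (x = 30*(-1/15) = -2)
j = 0 (j = (-24 + 1)*0**2 = -23*0 = 0)
o(R) = 24 (o(R) = 3 + 21 = 24)
E = 0 (E = 3*0 = 0)
sqrt(E + o(x)) = sqrt(0 + 24) = sqrt(24) = 2*sqrt(6)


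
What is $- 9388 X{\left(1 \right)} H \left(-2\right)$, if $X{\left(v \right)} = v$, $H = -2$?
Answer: $-37552$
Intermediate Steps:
$- 9388 X{\left(1 \right)} H \left(-2\right) = - 9388 \cdot 1 \left(-2\right) \left(-2\right) = - 9388 \left(\left(-2\right) \left(-2\right)\right) = \left(-9388\right) 4 = -37552$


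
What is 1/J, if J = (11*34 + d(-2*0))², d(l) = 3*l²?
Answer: 1/139876 ≈ 7.1492e-6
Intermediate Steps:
J = 139876 (J = (11*34 + 3*(-2*0)²)² = (374 + 3*0²)² = (374 + 3*0)² = (374 + 0)² = 374² = 139876)
1/J = 1/139876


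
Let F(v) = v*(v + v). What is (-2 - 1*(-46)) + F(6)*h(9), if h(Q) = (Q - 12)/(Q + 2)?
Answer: 268/11 ≈ 24.364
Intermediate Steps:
F(v) = 2*v² (F(v) = v*(2*v) = 2*v²)
h(Q) = (-12 + Q)/(2 + Q)
(-2 - 1*(-46)) + F(6)*h(9) = (-2 - 1*(-46)) + (2*6²)*((-12 + 9)/(2 + 9)) = (-2 + 46) + (2*36)*(-3/11) = 44 + 72*((1/11)*(-3)) = 44 + 72*(-3/11) = 44 - 216/11 = 268/11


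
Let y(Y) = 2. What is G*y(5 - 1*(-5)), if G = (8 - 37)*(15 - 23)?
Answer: 464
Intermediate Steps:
G = 232 (G = -29*(-8) = 232)
G*y(5 - 1*(-5)) = 232*2 = 464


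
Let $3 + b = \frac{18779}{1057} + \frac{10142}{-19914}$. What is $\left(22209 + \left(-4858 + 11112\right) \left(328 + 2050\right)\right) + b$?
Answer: $\frac{156755108780138}{10524549} \approx 1.4894 \cdot 10^{7}$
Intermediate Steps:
$b = \frac{150048809}{10524549}$ ($b = -3 + \left(\frac{18779}{1057} + \frac{10142}{-19914}\right) = -3 + \left(18779 \cdot \frac{1}{1057} + 10142 \left(- \frac{1}{19914}\right)\right) = -3 + \left(\frac{18779}{1057} - \frac{5071}{9957}\right) = -3 + \frac{181622456}{10524549} = \frac{150048809}{10524549} \approx 14.257$)
$\left(22209 + \left(-4858 + 11112\right) \left(328 + 2050\right)\right) + b = \left(22209 + \left(-4858 + 11112\right) \left(328 + 2050\right)\right) + \frac{150048809}{10524549} = \left(22209 + 6254 \cdot 2378\right) + \frac{150048809}{10524549} = \left(22209 + 14872012\right) + \frac{150048809}{10524549} = 14894221 + \frac{150048809}{10524549} = \frac{156755108780138}{10524549}$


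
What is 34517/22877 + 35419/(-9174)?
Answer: -493621505/209873598 ≈ -2.3520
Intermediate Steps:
34517/22877 + 35419/(-9174) = 34517*(1/22877) + 35419*(-1/9174) = 34517/22877 - 35419/9174 = -493621505/209873598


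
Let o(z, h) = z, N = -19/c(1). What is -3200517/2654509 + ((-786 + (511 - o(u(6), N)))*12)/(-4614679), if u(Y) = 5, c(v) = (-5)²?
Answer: -14760439438803/12249706937611 ≈ -1.2050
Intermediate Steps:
c(v) = 25
N = -19/25 ≈ -0.76000
-3200517/2654509 + ((-786 + (511 - o(u(6), N)))*12)/(-4614679) = -3200517/2654509 + ((-786 + (511 - 1*5))*12)/(-4614679) = -3200517*1/2654509 + ((-786 + (511 - 5))*12)*(-1/4614679) = -3200517/2654509 + ((-786 + 506)*12)*(-1/4614679) = -3200517/2654509 - 280*12*(-1/4614679) = -3200517/2654509 - 3360*(-1/4614679) = -3200517/2654509 + 3360/4614679 = -14760439438803/12249706937611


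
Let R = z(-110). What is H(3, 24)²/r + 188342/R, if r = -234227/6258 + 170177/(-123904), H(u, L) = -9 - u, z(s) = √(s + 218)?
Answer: -7975452672/2149044991 + 94171*√3/9 ≈ 18120.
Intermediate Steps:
z(s) = √(218 + s)
R = 6*√3 (R = √(218 - 110) = √108 = 6*√3 ≈ 10.392)
r = -2149044991/55385088 (r = -234227*1/6258 + 170177*(-1/123904) = -33461/894 - 170177/123904 = -2149044991/55385088 ≈ -38.802)
H(3, 24)²/r + 188342/R = (-9 - 1*3)²/(-2149044991/55385088) + 188342/((6*√3)) = (-9 - 3)²*(-55385088/2149044991) + 188342*(√3/18) = (-12)²*(-55385088/2149044991) + 94171*√3/9 = 144*(-55385088/2149044991) + 94171*√3/9 = -7975452672/2149044991 + 94171*√3/9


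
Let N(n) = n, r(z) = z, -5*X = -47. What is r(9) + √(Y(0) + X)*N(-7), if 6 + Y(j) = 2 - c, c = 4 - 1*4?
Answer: 9 - 21*√15/5 ≈ -7.2665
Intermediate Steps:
X = 47/5 (X = -⅕*(-47) = 47/5 ≈ 9.4000)
c = 0 (c = 4 - 4 = 0)
Y(j) = -4 (Y(j) = -6 + (2 - 1*0) = -6 + (2 + 0) = -6 + 2 = -4)
r(9) + √(Y(0) + X)*N(-7) = 9 + √(-4 + 47/5)*(-7) = 9 + √(27/5)*(-7) = 9 + (3*√15/5)*(-7) = 9 - 21*√15/5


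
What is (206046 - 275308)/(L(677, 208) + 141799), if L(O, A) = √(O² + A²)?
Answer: -4910641169/10053227404 + 34631*√501593/10053227404 ≈ -0.48602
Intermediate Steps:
L(O, A) = √(A² + O²)
(206046 - 275308)/(L(677, 208) + 141799) = (206046 - 275308)/(√(208² + 677²) + 141799) = -69262/(√(43264 + 458329) + 141799) = -69262/(√501593 + 141799) = -69262/(141799 + √501593)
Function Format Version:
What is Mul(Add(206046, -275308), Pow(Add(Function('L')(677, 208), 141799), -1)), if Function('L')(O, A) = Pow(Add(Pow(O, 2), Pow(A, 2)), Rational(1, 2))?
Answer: Add(Rational(-4910641169, 10053227404), Mul(Rational(34631, 10053227404), Pow(501593, Rational(1, 2)))) ≈ -0.48602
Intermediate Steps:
Function('L')(O, A) = Pow(Add(Pow(A, 2), Pow(O, 2)), Rational(1, 2))
Mul(Add(206046, -275308), Pow(Add(Function('L')(677, 208), 141799), -1)) = Mul(Add(206046, -275308), Pow(Add(Pow(Add(Pow(208, 2), Pow(677, 2)), Rational(1, 2)), 141799), -1)) = Mul(-69262, Pow(Add(Pow(Add(43264, 458329), Rational(1, 2)), 141799), -1)) = Mul(-69262, Pow(Add(Pow(501593, Rational(1, 2)), 141799), -1)) = Mul(-69262, Pow(Add(141799, Pow(501593, Rational(1, 2))), -1))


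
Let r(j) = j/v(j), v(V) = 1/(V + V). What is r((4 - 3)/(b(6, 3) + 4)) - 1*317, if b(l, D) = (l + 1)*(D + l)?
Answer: -1423011/4489 ≈ -317.00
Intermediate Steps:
b(l, D) = (1 + l)*(D + l)
v(V) = 1/(2*V)
r(j) = 2*j**2 (r(j) = j/((1/(2*j))) = j*(2*j) = 2*j**2)
r((4 - 3)/(b(6, 3) + 4)) - 1*317 = 2*((4 - 3)/((3 + 6 + 6**2 + 3*6) + 4))**2 - 1*317 = 2*(1/((3 + 6 + 36 + 18) + 4))**2 - 317 = 2*(1/(63 + 4))**2 - 317 = 2*(1/67)**2 - 317 = 2*(1/4489) - 317 = 2/4489 - 317 = -1423011/4489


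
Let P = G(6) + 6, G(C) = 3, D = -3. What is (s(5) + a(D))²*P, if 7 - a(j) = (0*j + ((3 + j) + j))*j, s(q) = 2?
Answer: 0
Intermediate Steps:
P = 9 (P = 3 + 6 = 9)
a(j) = 7 - j*(3 + 2*j) (a(j) = 7 - (0*j + ((3 + j) + j))*j = 7 - (0 + (3 + 2*j))*j = 7 - (3 + 2*j)*j = 7 - j*(3 + 2*j))
(s(5) + a(D))²*P = (2 + (7 - 3*(-3) - 2*(-3)²))²*9 = (2 + (7 + 9 - 2*9))²*9 = (2 + (7 + 9 - 18))²*9 = (2 - 2)²*9 = 0²*9 = 0*9 = 0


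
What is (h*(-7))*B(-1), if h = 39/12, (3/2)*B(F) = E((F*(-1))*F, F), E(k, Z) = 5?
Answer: -455/6 ≈ -75.833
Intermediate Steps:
B(F) = 10/3 (B(F) = (⅔)*5 = 10/3)
h = 13/4 (h = 39*(1/12) = 13/4 ≈ 3.2500)
(h*(-7))*B(-1) = ((13/4)*(-7))*(10/3) = -91/4*10/3 = -455/6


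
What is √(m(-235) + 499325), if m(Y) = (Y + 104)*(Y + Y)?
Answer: √560895 ≈ 748.93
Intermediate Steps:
m(Y) = 2*Y*(104 + Y) (m(Y) = (104 + Y)*(2*Y) = 2*Y*(104 + Y))
√(m(-235) + 499325) = √(2*(-235)*(104 - 235) + 499325) = √(2*(-235)*(-131) + 499325) = √(61570 + 499325) = √560895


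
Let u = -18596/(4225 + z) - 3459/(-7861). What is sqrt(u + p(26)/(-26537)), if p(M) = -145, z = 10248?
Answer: 2*I*sqrt(39037727792246365774473)/431310611123 ≈ 0.91618*I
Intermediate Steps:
u = -96121049/113772253 (u = -18596/(4225 + 10248) - 3459/(-7861) = -18596/14473 - 3459*(-1/7861) = -18596*1/14473 + 3459/7861 = -18596/14473 + 3459/7861 = -96121049/113772253 ≈ -0.84486)
sqrt(u + p(26)/(-26537)) = sqrt(-96121049/113772253 - 145/(-26537)) = sqrt(-96121049/113772253 - 145*(-1/26537)) = sqrt(-96121049/113772253 + 145/26537) = sqrt(-362038185804/431310611123) = 2*I*sqrt(39037727792246365774473)/431310611123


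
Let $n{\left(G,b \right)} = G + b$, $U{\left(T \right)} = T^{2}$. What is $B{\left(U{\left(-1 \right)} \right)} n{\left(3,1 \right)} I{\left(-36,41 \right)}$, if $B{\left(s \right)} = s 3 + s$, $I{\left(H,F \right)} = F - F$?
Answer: $0$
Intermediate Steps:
$I{\left(H,F \right)} = 0$
$B{\left(s \right)} = 4 s$ ($B{\left(s \right)} = 3 s + s = 4 s$)
$B{\left(U{\left(-1 \right)} \right)} n{\left(3,1 \right)} I{\left(-36,41 \right)} = 4 \left(-1\right)^{2} \left(3 + 1\right) 0 = 4 \cdot 1 \cdot 4 \cdot 0 = 4 \cdot 4 \cdot 0 = 16 \cdot 0 = 0$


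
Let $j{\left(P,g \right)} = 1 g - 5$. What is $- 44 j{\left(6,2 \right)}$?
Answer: $132$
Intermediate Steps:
$j{\left(P,g \right)} = -5 + g$ ($j{\left(P,g \right)} = g - 5 = -5 + g$)
$- 44 j{\left(6,2 \right)} = - 44 \left(-5 + 2\right) = \left(-44\right) \left(-3\right) = 132$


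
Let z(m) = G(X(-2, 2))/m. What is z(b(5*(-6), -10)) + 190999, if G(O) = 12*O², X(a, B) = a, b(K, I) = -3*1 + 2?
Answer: 190951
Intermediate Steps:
b(K, I) = -1 (b(K, I) = -3 + 2 = -1)
z(m) = 48/m (z(m) = (12*(-2)²)/m = (12*4)/m = 48/m)
z(b(5*(-6), -10)) + 190999 = 48/(-1) + 190999 = 48*(-1) + 190999 = -48 + 190999 = 190951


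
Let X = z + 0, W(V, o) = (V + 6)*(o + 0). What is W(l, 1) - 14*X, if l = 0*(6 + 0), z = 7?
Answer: -92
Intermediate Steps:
l = 0 (l = 0*6 = 0)
W(V, o) = o*(6 + V) (W(V, o) = (6 + V)*o = o*(6 + V))
X = 7 (X = 7 + 0 = 7)
W(l, 1) - 14*X = 1*(6 + 0) - 14*7 = 1*6 - 98 = 6 - 98 = -92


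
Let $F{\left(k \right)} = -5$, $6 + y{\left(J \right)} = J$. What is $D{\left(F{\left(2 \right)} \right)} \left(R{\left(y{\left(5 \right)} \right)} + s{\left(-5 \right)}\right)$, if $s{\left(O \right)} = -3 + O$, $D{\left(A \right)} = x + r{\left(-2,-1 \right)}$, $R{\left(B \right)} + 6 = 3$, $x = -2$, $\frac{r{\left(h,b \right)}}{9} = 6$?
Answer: $-572$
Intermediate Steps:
$r{\left(h,b \right)} = 54$ ($r{\left(h,b \right)} = 9 \cdot 6 = 54$)
$y{\left(J \right)} = -6 + J$
$R{\left(B \right)} = -3$ ($R{\left(B \right)} = -6 + 3 = -3$)
$D{\left(A \right)} = 52$ ($D{\left(A \right)} = -2 + 54 = 52$)
$D{\left(F{\left(2 \right)} \right)} \left(R{\left(y{\left(5 \right)} \right)} + s{\left(-5 \right)}\right) = 52 \left(-3 - 8\right) = 52 \left(-11\right) = -572$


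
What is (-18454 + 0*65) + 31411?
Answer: 12957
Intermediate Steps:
(-18454 + 0*65) + 31411 = (-18454 + 0) + 31411 = -18454 + 31411 = 12957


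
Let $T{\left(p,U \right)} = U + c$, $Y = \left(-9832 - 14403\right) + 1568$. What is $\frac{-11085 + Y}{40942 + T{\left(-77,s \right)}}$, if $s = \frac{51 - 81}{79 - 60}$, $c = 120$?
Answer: $- \frac{160322}{195037} \approx -0.82201$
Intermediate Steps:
$Y = -22667$ ($Y = -24235 + 1568 = -22667$)
$s = - \frac{30}{19} \approx -1.5789$
$T{\left(p,U \right)} = 120 + U$ ($T{\left(p,U \right)} = U + 120 = 120 + U$)
$\frac{-11085 + Y}{40942 + T{\left(-77,s \right)}} = \frac{-11085 - 22667}{40942 + \left(120 - \frac{30}{19}\right)} = - \frac{33752}{40942 + \frac{2250}{19}} = - \frac{33752}{\frac{780148}{19}} = \left(-33752\right) \frac{19}{780148} = - \frac{160322}{195037}$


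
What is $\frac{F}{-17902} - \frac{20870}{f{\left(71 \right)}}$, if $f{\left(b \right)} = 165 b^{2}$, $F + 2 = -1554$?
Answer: $\frac{92061160}{1489025703} \approx 0.061826$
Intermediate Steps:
$F = -1556$ ($F = -2 - 1554 = -1556$)
$\frac{F}{-17902} - \frac{20870}{f{\left(71 \right)}} = - \frac{1556}{-17902} - \frac{20870}{165 \cdot 71^{2}} = \left(-1556\right) \left(- \frac{1}{17902}\right) - \frac{20870}{165 \cdot 5041} = \frac{778}{8951} - \frac{20870}{831765} = \frac{778}{8951} - \frac{4174}{166353} = \frac{92061160}{1489025703}$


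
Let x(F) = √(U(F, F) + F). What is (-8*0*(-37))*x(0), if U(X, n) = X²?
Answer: 0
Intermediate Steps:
x(F) = √(F + F²) (x(F) = √(F² + F) = √(F + F²))
(-8*0*(-37))*x(0) = (-8*0*(-37))*√(0*(1 + 0)) = (0*(-37))*√(0*1) = 0*√0 = 0*0 = 0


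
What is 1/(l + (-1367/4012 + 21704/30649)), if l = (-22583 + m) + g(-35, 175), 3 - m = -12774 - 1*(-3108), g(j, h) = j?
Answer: -122963788/1592212911547 ≈ -7.7228e-5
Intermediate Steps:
m = 9669 (m = 3 - (-12774 - 1*(-3108)) = 3 - (-12774 + 3108) = 3 - 1*(-9666) = 3 + 9666 = 9669)
l = -12949 (l = (-22583 + 9669) - 35 = -12914 - 35 = -12949)
1/(l + (-1367/4012 + 21704/30649)) = 1/(-12949 + (-1367/4012 + 21704/30649)) = 1/(-12949 + 45179265/122963788) = 1/(-1592212911547/122963788) = -122963788/1592212911547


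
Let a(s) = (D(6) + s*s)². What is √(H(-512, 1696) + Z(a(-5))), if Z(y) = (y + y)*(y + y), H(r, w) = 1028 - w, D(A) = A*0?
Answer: 2*√390458 ≈ 1249.7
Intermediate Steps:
D(A) = 0
a(s) = s⁴ (a(s) = (0 + s*s)² = (0 + s²)² = (s²)² = s⁴)
Z(y) = 4*y² (Z(y) = (2*y)*(2*y) = 4*y²)
√(H(-512, 1696) + Z(a(-5))) = √((1028 - 1*1696) + 4*((-5)⁴)²) = √((1028 - 1696) + 4*625²) = √(-668 + 4*390625) = √(-668 + 1562500) = √1561832 = 2*√390458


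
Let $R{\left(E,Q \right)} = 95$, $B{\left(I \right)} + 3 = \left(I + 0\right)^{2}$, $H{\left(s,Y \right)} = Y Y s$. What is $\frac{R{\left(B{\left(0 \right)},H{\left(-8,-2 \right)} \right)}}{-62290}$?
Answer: $- \frac{19}{12458} \approx -0.0015251$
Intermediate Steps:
$H{\left(s,Y \right)} = s Y^{2}$ ($H{\left(s,Y \right)} = Y^{2} s = s Y^{2}$)
$B{\left(I \right)} = -3 + I^{2}$ ($B{\left(I \right)} = -3 + \left(I + 0\right)^{2} = -3 + I^{2}$)
$\frac{R{\left(B{\left(0 \right)},H{\left(-8,-2 \right)} \right)}}{-62290} = \frac{95}{-62290} = 95 \left(- \frac{1}{62290}\right) = - \frac{19}{12458}$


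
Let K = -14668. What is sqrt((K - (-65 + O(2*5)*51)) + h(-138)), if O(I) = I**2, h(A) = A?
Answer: I*sqrt(19841) ≈ 140.86*I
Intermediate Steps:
sqrt((K - (-65 + O(2*5)*51)) + h(-138)) = sqrt((-14668 - (-65 + (2*5)**2*51)) - 138) = sqrt((-14668 - (-65 + 10**2*51)) - 138) = sqrt((-14668 - (-65 + 100*51)) - 138) = sqrt((-14668 - (-65 + 5100)) - 138) = sqrt((-14668 - 1*5035) - 138) = sqrt((-14668 - 5035) - 138) = sqrt(-19703 - 138) = sqrt(-19841) = I*sqrt(19841)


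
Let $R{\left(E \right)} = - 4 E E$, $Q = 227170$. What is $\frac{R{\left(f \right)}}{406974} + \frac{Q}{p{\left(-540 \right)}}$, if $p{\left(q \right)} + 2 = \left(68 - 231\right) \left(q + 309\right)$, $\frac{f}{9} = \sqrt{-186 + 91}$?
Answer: $\frac{15601863560}{2553829679} \approx 6.1092$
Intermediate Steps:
$f = 9 i \sqrt{95}$ ($f = 9 \sqrt{-186 + 91} = 9 \sqrt{-95} = 9 i \sqrt{95} \approx 87.721 i$)
$R{\left(E \right)} = - 4 E^{2}$
$p{\left(q \right)} = -50369 - 163 q$ ($p{\left(q \right)} = -2 + \left(68 - 231\right) \left(q + 309\right) = -2 - 163 \left(309 + q\right) = -2 - \left(50367 + 163 q\right) = -50369 - 163 q$)
$\frac{R{\left(f \right)}}{406974} + \frac{Q}{p{\left(-540 \right)}} = \frac{\left(-4\right) \left(9 i \sqrt{95}\right)^{2}}{406974} + \frac{227170}{-50369 - -88020} = \left(-4\right) \left(-7695\right) \frac{1}{406974} + \frac{227170}{-50369 + 88020} = 30780 \cdot \frac{1}{406974} + \frac{227170}{37651} = \frac{5130}{67829} + 227170 \cdot \frac{1}{37651} = \frac{5130}{67829} + \frac{227170}{37651} = \frac{15601863560}{2553829679}$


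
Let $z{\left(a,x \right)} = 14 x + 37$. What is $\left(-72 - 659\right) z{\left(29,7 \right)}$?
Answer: $-98685$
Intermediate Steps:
$z{\left(a,x \right)} = 37 + 14 x$
$\left(-72 - 659\right) z{\left(29,7 \right)} = \left(-72 - 659\right) \left(37 + 14 \cdot 7\right) = - 731 \left(37 + 98\right) = \left(-731\right) 135 = -98685$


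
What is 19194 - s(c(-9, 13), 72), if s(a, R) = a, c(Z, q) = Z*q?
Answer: 19311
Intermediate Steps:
19194 - s(c(-9, 13), 72) = 19194 - (-9)*13 = 19194 - 1*(-117) = 19194 + 117 = 19311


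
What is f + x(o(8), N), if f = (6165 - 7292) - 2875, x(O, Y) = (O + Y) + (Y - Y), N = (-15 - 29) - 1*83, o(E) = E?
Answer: -4121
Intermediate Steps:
N = -127 (N = -44 - 83 = -127)
x(O, Y) = O + Y (x(O, Y) = (O + Y) + 0 = O + Y)
f = -4002 (f = -1127 - 2875 = -4002)
f + x(o(8), N) = -4002 + (8 - 127) = -4002 - 119 = -4121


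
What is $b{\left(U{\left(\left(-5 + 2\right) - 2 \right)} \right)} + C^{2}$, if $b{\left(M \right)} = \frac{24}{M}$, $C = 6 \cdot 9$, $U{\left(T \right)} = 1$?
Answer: $2940$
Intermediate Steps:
$C = 54$
$b{\left(U{\left(\left(-5 + 2\right) - 2 \right)} \right)} + C^{2} = \frac{24}{1} + 54^{2} = 24 \cdot 1 + 2916 = 24 + 2916 = 2940$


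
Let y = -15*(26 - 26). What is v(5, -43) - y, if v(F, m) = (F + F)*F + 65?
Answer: 115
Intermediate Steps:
y = 0 (y = -15*0 = 0)
v(F, m) = 65 + 2*F**2 (v(F, m) = (2*F)*F + 65 = 2*F**2 + 65 = 65 + 2*F**2)
v(5, -43) - y = (65 + 2*5**2) - 1*0 = (65 + 2*25) + 0 = (65 + 50) + 0 = 115 + 0 = 115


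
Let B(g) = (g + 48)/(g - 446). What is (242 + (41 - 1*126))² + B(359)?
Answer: 2144056/87 ≈ 24644.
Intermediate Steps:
B(g) = (48 + g)/(-446 + g)
(242 + (41 - 1*126))² + B(359) = (242 + (41 - 1*126))² + (48 + 359)/(-446 + 359) = (242 + (41 - 126))² + 407/(-87) = (242 - 85)² - 1/87*407 = 157² - 407/87 = 24649 - 407/87 = 2144056/87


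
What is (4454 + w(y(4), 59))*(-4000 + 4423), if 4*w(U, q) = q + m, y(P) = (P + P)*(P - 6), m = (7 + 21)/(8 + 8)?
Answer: 30247461/16 ≈ 1.8905e+6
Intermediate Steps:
m = 7/4 (m = 28/16 = 28*(1/16) = 7/4 ≈ 1.7500)
y(P) = 2*P*(-6 + P) (y(P) = (2*P)*(-6 + P) = 2*P*(-6 + P))
w(U, q) = 7/16 + q/4 (w(U, q) = (q + 7/4)/4 = (7/4 + q)/4 = 7/16 + q/4)
(4454 + w(y(4), 59))*(-4000 + 4423) = (4454 + (7/16 + (1/4)*59))*(-4000 + 4423) = (4454 + (7/16 + 59/4))*423 = (4454 + 243/16)*423 = (71507/16)*423 = 30247461/16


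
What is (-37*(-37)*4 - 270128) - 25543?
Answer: -290195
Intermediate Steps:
(-37*(-37)*4 - 270128) - 25543 = (1369*4 - 270128) - 25543 = (5476 - 270128) - 25543 = -264652 - 25543 = -290195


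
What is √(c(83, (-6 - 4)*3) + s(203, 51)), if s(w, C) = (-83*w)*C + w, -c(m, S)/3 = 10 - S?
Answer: 4*I*√53701 ≈ 926.94*I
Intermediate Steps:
c(m, S) = -30 + 3*S (c(m, S) = -3*(10 - S) = -30 + 3*S)
s(w, C) = w - 83*C*w (s(w, C) = -83*C*w + w = w - 83*C*w)
√(c(83, (-6 - 4)*3) + s(203, 51)) = √((-30 + 3*((-6 - 4)*3)) + 203*(1 - 83*51)) = √((-30 + 3*(-10*3)) + 203*(1 - 4233)) = √((-30 + 3*(-30)) + 203*(-4232)) = √((-30 - 90) - 859096) = √(-120 - 859096) = √(-859216) = 4*I*√53701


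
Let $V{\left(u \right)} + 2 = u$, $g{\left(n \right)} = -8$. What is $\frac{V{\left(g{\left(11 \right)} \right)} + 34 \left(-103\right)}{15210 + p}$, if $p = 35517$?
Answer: $- \frac{3512}{50727} \approx -0.069233$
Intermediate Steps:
$V{\left(u \right)} = -2 + u$
$\frac{V{\left(g{\left(11 \right)} \right)} + 34 \left(-103\right)}{15210 + p} = \frac{\left(-2 - 8\right) + 34 \left(-103\right)}{15210 + 35517} = \frac{-10 - 3502}{50727} = \left(-3512\right) \frac{1}{50727} = - \frac{3512}{50727}$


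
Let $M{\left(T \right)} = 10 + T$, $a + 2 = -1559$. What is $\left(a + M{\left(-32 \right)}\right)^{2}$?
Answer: $2505889$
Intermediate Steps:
$a = -1561$ ($a = -2 - 1559 = -1561$)
$\left(a + M{\left(-32 \right)}\right)^{2} = \left(-1561 + \left(10 - 32\right)\right)^{2} = \left(-1561 - 22\right)^{2} = \left(-1583\right)^{2} = 2505889$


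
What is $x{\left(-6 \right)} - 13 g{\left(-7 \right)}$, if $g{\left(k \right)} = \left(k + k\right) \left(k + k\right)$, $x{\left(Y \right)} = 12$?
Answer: $-2536$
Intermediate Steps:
$g{\left(k \right)} = 4 k^{2}$ ($g{\left(k \right)} = 2 k 2 k = 4 k^{2}$)
$x{\left(-6 \right)} - 13 g{\left(-7 \right)} = 12 - 13 \cdot 4 \left(-7\right)^{2} = 12 - 13 \cdot 4 \cdot 49 = 12 - 2548 = -2536$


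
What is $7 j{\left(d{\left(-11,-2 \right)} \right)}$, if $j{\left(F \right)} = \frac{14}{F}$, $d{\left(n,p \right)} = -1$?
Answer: $-98$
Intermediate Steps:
$7 j{\left(d{\left(-11,-2 \right)} \right)} = 7 \frac{14}{-1} = 7 \cdot 14 \left(-1\right) = 7 \left(-14\right) = -98$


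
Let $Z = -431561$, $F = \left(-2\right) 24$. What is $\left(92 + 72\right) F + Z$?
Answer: $-439433$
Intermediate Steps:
$F = -48$
$\left(92 + 72\right) F + Z = \left(92 + 72\right) \left(-48\right) - 431561 = 164 \left(-48\right) - 431561 = -7872 - 431561 = -439433$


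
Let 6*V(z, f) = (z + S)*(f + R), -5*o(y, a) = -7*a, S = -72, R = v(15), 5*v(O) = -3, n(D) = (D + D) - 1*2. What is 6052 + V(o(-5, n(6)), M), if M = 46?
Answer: 84197/15 ≈ 5613.1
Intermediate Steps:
n(D) = -2 + 2*D (n(D) = 2*D - 2 = -2 + 2*D)
v(O) = -⅗ (v(O) = (⅕)*(-3) = -⅗)
R = -⅗ ≈ -0.60000
o(y, a) = 7*a/5 (o(y, a) = -(-7)*a/5 = 7*a/5)
V(z, f) = (-72 + z)*(-⅗ + f)/6 (V(z, f) = ((z - 72)*(f - ⅗))/6 = ((-72 + z)*(-⅗ + f))/6 = (-72 + z)*(-⅗ + f)/6)
6052 + V(o(-5, n(6)), M) = 6052 + (36/5 - 12*46 - 7*(-2 + 2*6)/50 + (⅙)*46*(7*(-2 + 2*6)/5)) = 6052 + (36/5 - 552 - 7*(-2 + 12)/50 + (⅙)*46*(7*(-2 + 12)/5)) = 6052 + (36/5 - 552 - 7*10/50 + (⅙)*46*((7/5)*10)) = 6052 + (36/5 - 552 - ⅒*14 + (⅙)*46*14) = 6052 + (36/5 - 552 - 7/5 + 322/3) = 6052 - 6583/15 = 84197/15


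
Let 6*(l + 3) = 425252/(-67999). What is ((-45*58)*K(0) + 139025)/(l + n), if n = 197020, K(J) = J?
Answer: 28360682925/40190664323 ≈ 0.70565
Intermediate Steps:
l = -824617/203997 (l = -3 + (425252/(-67999))/6 = -3 + (425252*(-1/67999))/6 = -3 + (⅙)*(-425252/67999) = -3 - 212626/203997 = -824617/203997 ≈ -4.0423)
((-45*58)*K(0) + 139025)/(l + n) = (-45*58*0 + 139025)/(-824617/203997 + 197020) = (-2610*0 + 139025)/(40190664323/203997) = (0 + 139025)*(203997/40190664323) = 139025*(203997/40190664323) = 28360682925/40190664323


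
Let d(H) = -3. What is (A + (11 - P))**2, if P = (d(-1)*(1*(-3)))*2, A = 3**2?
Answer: 4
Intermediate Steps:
A = 9
P = 18 (P = -3*(-3)*2 = 9*2 = 18)
(A + (11 - P))**2 = (9 + (11 - 1*18))**2 = (9 + (11 - 18))**2 = (9 - 7)**2 = 2**2 = 4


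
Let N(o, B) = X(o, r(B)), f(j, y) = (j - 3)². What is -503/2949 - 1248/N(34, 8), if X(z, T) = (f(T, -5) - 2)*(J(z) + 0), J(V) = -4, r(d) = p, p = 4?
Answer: -920591/2949 ≈ -312.17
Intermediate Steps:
r(d) = 4
f(j, y) = (-3 + j)²
X(z, T) = 8 - 4*(-3 + T)² (X(z, T) = ((-3 + T)² - 2)*(-4 + 0) = (-2 + (-3 + T)²)*(-4) = 8 - 4*(-3 + T)²)
N(o, B) = 4 (N(o, B) = 8 - 4*(-3 + 4)² = 8 - 4*1² = 8 - 4*1 = 8 - 4 = 4)
-503/2949 - 1248/N(34, 8) = -503/2949 - 1248/4 = -503*1/2949 - 1248*¼ = -503/2949 - 312 = -920591/2949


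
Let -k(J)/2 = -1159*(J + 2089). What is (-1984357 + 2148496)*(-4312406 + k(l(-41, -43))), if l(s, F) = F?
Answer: 70616208858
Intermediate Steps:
k(J) = 4842302 + 2318*J (k(J) = -(-2318)*(J + 2089) = -(-2318)*(2089 + J) = -2*(-2421151 - 1159*J) = 4842302 + 2318*J)
(-1984357 + 2148496)*(-4312406 + k(l(-41, -43))) = (-1984357 + 2148496)*(-4312406 + (4842302 + 2318*(-43))) = 164139*(-4312406 + (4842302 - 99674)) = 164139*(-4312406 + 4742628) = 164139*430222 = 70616208858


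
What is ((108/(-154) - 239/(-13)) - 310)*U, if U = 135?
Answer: -39502215/1001 ≈ -39463.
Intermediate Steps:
((108/(-154) - 239/(-13)) - 310)*U = ((108/(-154) - 239/(-13)) - 310)*135 = ((108*(-1/154) - 239*(-1/13)) - 310)*135 = ((-54/77 + 239/13) - 310)*135 = (17701/1001 - 310)*135 = -292609/1001*135 = -39502215/1001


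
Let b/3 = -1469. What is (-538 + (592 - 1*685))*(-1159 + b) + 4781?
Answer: 3516927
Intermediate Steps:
b = -4407 (b = 3*(-1469) = -4407)
(-538 + (592 - 1*685))*(-1159 + b) + 4781 = (-538 + (592 - 1*685))*(-1159 - 4407) + 4781 = (-538 + (592 - 685))*(-5566) + 4781 = (-538 - 93)*(-5566) + 4781 = -631*(-5566) + 4781 = 3512146 + 4781 = 3516927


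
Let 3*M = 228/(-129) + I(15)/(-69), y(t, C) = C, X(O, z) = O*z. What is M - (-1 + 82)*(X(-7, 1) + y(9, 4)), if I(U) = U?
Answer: 719018/2967 ≈ 242.34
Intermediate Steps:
M = -1963/2967 (M = (228/(-129) + 15/(-69))/3 = (228*(-1/129) + 15*(-1/69))/3 = (-76/43 - 5/23)/3 = (⅓)*(-1963/989) = -1963/2967 ≈ -0.66161)
M - (-1 + 82)*(X(-7, 1) + y(9, 4)) = -1963/2967 - (-1 + 82)*(-7*1 + 4) = -1963/2967 - 81*(-7 + 4) = -1963/2967 - 81*(-3) = -1963/2967 - 1*(-243) = -1963/2967 + 243 = 719018/2967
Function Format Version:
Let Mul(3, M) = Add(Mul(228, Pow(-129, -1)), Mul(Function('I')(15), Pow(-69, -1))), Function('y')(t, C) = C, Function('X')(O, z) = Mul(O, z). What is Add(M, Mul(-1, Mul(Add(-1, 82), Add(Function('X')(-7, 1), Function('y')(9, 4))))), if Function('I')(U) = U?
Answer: Rational(719018, 2967) ≈ 242.34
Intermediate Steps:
M = Rational(-1963, 2967) (M = Mul(Rational(1, 3), Add(Mul(228, Pow(-129, -1)), Mul(15, Pow(-69, -1)))) = Mul(Rational(1, 3), Add(Mul(228, Rational(-1, 129)), Mul(15, Rational(-1, 69)))) = Mul(Rational(1, 3), Add(Rational(-76, 43), Rational(-5, 23))) = Mul(Rational(1, 3), Rational(-1963, 989)) = Rational(-1963, 2967) ≈ -0.66161)
Add(M, Mul(-1, Mul(Add(-1, 82), Add(Function('X')(-7, 1), Function('y')(9, 4))))) = Add(Rational(-1963, 2967), Mul(-1, Mul(Add(-1, 82), Add(Mul(-7, 1), 4)))) = Add(Rational(-1963, 2967), Mul(-1, Mul(81, Add(-7, 4)))) = Add(Rational(-1963, 2967), Mul(-1, Mul(81, -3))) = Add(Rational(-1963, 2967), Mul(-1, -243)) = Add(Rational(-1963, 2967), 243) = Rational(719018, 2967)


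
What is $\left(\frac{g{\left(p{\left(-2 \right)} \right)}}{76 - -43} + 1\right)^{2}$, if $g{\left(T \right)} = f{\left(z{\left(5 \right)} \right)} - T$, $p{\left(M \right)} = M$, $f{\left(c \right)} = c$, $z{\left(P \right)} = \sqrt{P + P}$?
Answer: $\frac{\left(121 + \sqrt{10}\right)^{2}}{14161} \approx 1.0886$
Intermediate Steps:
$z{\left(P \right)} = \sqrt{2} \sqrt{P}$ ($z{\left(P \right)} = \sqrt{2 P} = \sqrt{2} \sqrt{P}$)
$g{\left(T \right)} = \sqrt{10} - T$ ($g{\left(T \right)} = \sqrt{2} \sqrt{5} - T = \sqrt{10} - T$)
$\left(\frac{g{\left(p{\left(-2 \right)} \right)}}{76 - -43} + 1\right)^{2} = \left(\frac{\sqrt{10} - -2}{76 - -43} + 1\right)^{2} = \left(\frac{\sqrt{10} + 2}{76 + 43} + 1\right)^{2} = \left(\frac{2 + \sqrt{10}}{119} + 1\right)^{2} = \left(\left(2 + \sqrt{10}\right) \frac{1}{119} + 1\right)^{2} = \left(\left(\frac{2}{119} + \frac{\sqrt{10}}{119}\right) + 1\right)^{2} = \left(\frac{121}{119} + \frac{\sqrt{10}}{119}\right)^{2}$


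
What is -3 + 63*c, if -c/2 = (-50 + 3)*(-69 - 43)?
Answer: -663267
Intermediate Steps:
c = -10528 (c = -2*(-50 + 3)*(-69 - 43) = -(-94)*(-112) = -2*5264 = -10528)
-3 + 63*c = -3 + 63*(-10528) = -3 - 663264 = -663267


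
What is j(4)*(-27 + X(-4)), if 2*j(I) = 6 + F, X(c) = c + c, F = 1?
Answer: -245/2 ≈ -122.50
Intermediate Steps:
X(c) = 2*c
j(I) = 7/2 (j(I) = (6 + 1)/2 = (½)*7 = 7/2)
j(4)*(-27 + X(-4)) = 7*(-27 + 2*(-4))/2 = 7*(-27 - 8)/2 = (7/2)*(-35) = -245/2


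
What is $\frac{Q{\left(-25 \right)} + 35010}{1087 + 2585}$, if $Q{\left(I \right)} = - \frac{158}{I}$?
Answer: $\frac{109426}{11475} \approx 9.536$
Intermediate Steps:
$\frac{Q{\left(-25 \right)} + 35010}{1087 + 2585} = \frac{- \frac{158}{-25} + 35010}{1087 + 2585} = \frac{\left(-158\right) \left(- \frac{1}{25}\right) + 35010}{3672} = \left(\frac{158}{25} + 35010\right) \frac{1}{3672} = \frac{875408}{25} \cdot \frac{1}{3672} = \frac{109426}{11475}$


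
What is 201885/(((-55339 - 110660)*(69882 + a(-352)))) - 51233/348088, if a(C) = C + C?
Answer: -7543632618377/51246938156312 ≈ -0.14720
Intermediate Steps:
a(C) = 2*C
201885/(((-55339 - 110660)*(69882 + a(-352)))) - 51233/348088 = 201885/(((-55339 - 110660)*(69882 + 2*(-352)))) - 51233/348088 = 201885/((-165999*(69882 - 704))) - 51233*1/348088 = 201885/((-165999*69178)) - 3941/26776 = 201885/(-11483478822) - 3941/26776 = 201885*(-1/11483478822) - 3941/26776 = -67295/3827826274 - 3941/26776 = -7543632618377/51246938156312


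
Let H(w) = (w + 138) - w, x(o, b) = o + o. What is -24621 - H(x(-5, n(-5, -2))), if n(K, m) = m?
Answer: -24759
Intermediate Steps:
x(o, b) = 2*o
H(w) = 138 (H(w) = (138 + w) - w = 138)
-24621 - H(x(-5, n(-5, -2))) = -24621 - 1*138 = -24621 - 138 = -24759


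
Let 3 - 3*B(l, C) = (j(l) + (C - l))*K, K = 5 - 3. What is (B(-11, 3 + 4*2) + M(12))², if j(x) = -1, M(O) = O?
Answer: 1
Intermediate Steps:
K = 2
B(l, C) = 5/3 - 2*C/3 + 2*l/3 (B(l, C) = 1 - (-1 + (C - l))*2/3 = 1 - (-1 + C - l)*2/3 = 1 - (-2 - 2*l + 2*C)/3 = 1 + (⅔ - 2*C/3 + 2*l/3) = 5/3 - 2*C/3 + 2*l/3)
(B(-11, 3 + 4*2) + M(12))² = ((5/3 - 2*(3 + 4*2)/3 + (⅔)*(-11)) + 12)² = ((5/3 - 2*(3 + 8)/3 - 22/3) + 12)² = ((5/3 - ⅔*11 - 22/3) + 12)² = ((5/3 - 22/3 - 22/3) + 12)² = (-13 + 12)² = (-1)² = 1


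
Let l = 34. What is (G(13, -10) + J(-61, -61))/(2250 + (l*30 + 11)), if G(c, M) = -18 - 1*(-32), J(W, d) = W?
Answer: -47/3281 ≈ -0.014325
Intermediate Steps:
G(c, M) = 14 (G(c, M) = -18 + 32 = 14)
(G(13, -10) + J(-61, -61))/(2250 + (l*30 + 11)) = (14 - 61)/(2250 + (34*30 + 11)) = -47/(2250 + (1020 + 11)) = -47/(2250 + 1031) = -47/3281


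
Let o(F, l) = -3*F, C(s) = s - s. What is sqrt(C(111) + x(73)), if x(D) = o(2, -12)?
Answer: I*sqrt(6) ≈ 2.4495*I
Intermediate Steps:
C(s) = 0
x(D) = -6 (x(D) = -3*2 = -6)
sqrt(C(111) + x(73)) = sqrt(0 - 6) = sqrt(-6) = I*sqrt(6)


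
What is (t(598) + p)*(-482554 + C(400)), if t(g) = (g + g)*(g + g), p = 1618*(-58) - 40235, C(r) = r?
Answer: -625034069898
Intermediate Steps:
p = -134079 (p = -93844 - 40235 = -134079)
t(g) = 4*g**2 (t(g) = (2*g)*(2*g) = 4*g**2)
(t(598) + p)*(-482554 + C(400)) = (4*598**2 - 134079)*(-482554 + 400) = (4*357604 - 134079)*(-482154) = (1430416 - 134079)*(-482154) = 1296337*(-482154) = -625034069898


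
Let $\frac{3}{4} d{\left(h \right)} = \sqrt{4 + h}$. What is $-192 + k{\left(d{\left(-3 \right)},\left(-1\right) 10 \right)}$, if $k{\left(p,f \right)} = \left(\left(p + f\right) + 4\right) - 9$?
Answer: $- \frac{617}{3} \approx -205.67$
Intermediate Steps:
$d{\left(h \right)} = \frac{4 \sqrt{4 + h}}{3}$
$k{\left(p,f \right)} = -5 + f + p$ ($k{\left(p,f \right)} = \left(\left(f + p\right) + 4\right) - 9 = \left(4 + f + p\right) - 9 = -5 + f + p$)
$-192 + k{\left(d{\left(-3 \right)},\left(-1\right) 10 \right)} = -192 - \left(15 - \frac{4 \sqrt{4 - 3}}{3}\right) = -192 - \left(15 - \frac{4}{3}\right) = -192 - \frac{41}{3} = - \frac{617}{3}$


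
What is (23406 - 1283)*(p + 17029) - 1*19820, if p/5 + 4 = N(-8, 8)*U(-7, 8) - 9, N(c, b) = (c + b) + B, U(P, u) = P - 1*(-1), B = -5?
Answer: 378593202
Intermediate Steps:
U(P, u) = 1 + P (U(P, u) = P + 1 = 1 + P)
N(c, b) = -5 + b + c (N(c, b) = (c + b) - 5 = (b + c) - 5 = -5 + b + c)
p = 85 (p = -20 + 5*((-5 + 8 - 8)*(1 - 7) - 9) = -20 + 5*(-5*(-6) - 9) = -20 + 5*(30 - 9) = -20 + 5*21 = -20 + 105 = 85)
(23406 - 1283)*(p + 17029) - 1*19820 = (23406 - 1283)*(85 + 17029) - 1*19820 = 22123*17114 - 19820 = 378613022 - 19820 = 378593202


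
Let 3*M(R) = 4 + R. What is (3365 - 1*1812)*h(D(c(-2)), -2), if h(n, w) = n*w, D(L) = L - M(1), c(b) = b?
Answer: 34166/3 ≈ 11389.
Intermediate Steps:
M(R) = 4/3 + R/3 (M(R) = (4 + R)/3 = 4/3 + R/3)
D(L) = -5/3 + L (D(L) = L - (4/3 + (⅓)*1) = L - (4/3 + ⅓) = L - 1*5/3 = L - 5/3 = -5/3 + L)
(3365 - 1*1812)*h(D(c(-2)), -2) = (3365 - 1*1812)*((-5/3 - 2)*(-2)) = (3365 - 1812)*(-11/3*(-2)) = 1553*(22/3) = 34166/3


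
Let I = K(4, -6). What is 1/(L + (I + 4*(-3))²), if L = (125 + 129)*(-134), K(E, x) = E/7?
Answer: -49/1661364 ≈ -2.9494e-5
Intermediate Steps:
K(E, x) = E/7 (K(E, x) = E*(⅐) = E/7)
I = 4/7 (I = (⅐)*4 = 4/7 ≈ 0.57143)
L = -34036 (L = 254*(-134) = -34036)
1/(L + (I + 4*(-3))²) = 1/(-34036 + (4/7 + 4*(-3))²) = 1/(-34036 + (4/7 - 12)²) = 1/(-34036 + (-80/7)²) = 1/(-34036 + 6400/49) = 1/(-1661364/49) = -49/1661364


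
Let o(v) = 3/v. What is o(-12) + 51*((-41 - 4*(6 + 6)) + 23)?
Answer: -13465/4 ≈ -3366.3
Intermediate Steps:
o(-12) + 51*((-41 - 4*(6 + 6)) + 23) = 3/(-12) + 51*((-41 - 4*(6 + 6)) + 23) = 3*(-1/12) + 51*((-41 - 4*12) + 23) = -¼ + 51*((-41 - 48) + 23) = -¼ + 51*(-89 + 23) = -¼ + 51*(-66) = -¼ - 3366 = -13465/4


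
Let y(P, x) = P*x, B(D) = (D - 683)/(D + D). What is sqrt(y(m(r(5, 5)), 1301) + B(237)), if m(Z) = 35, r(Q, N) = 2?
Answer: 2*sqrt(639400641)/237 ≈ 213.39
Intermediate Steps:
B(D) = (-683 + D)/(2*D) (B(D) = (-683 + D)/((2*D)) = (-683 + D)*(1/(2*D)) = (-683 + D)/(2*D))
sqrt(y(m(r(5, 5)), 1301) + B(237)) = sqrt(35*1301 + (1/2)*(-683 + 237)/237) = sqrt(45535 + (1/2)*(1/237)*(-446)) = sqrt(45535 - 223/237) = sqrt(10791572/237) = 2*sqrt(639400641)/237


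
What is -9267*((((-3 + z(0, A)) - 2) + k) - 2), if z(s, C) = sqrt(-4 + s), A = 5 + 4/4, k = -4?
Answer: 101937 - 18534*I ≈ 1.0194e+5 - 18534.0*I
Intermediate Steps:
A = 6 (A = 5 + 4*(1/4) = 5 + 1 = 6)
-9267*((((-3 + z(0, A)) - 2) + k) - 2) = -9267*((((-3 + sqrt(-4 + 0)) - 2) - 4) - 2) = -9267*((((-3 + sqrt(-4)) - 2) - 4) - 2) = -9267*((((-3 + 2*I) - 2) - 4) - 2) = -9267*(((-5 + 2*I) - 4) - 2) = -9267*((-9 + 2*I) - 2) = -9267*(-11 + 2*I) = 101937 - 18534*I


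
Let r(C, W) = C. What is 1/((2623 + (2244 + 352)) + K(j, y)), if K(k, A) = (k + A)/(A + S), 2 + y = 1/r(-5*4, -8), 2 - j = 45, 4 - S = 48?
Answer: 921/4807600 ≈ 0.00019157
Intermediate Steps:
S = -44 (S = 4 - 1*48 = 4 - 48 = -44)
j = -43 (j = 2 - 1*45 = 2 - 45 = -43)
y = -41/20 (y = -2 + 1/(-5*4) = -2 + 1/(-20) = -2 - 1/20 = -41/20 ≈ -2.0500)
K(k, A) = (A + k)/(-44 + A) (K(k, A) = (k + A)/(A - 44) = (A + k)/(-44 + A))
1/((2623 + (2244 + 352)) + K(j, y)) = 1/((2623 + (2244 + 352)) + (-41/20 - 43)/(-44 - 41/20)) = 1/((2623 + 2596) - 901/20/(-921/20)) = 1/(5219 - 20/921*(-901/20)) = 1/(5219 + 901/921) = 1/(4807600/921) = 921/4807600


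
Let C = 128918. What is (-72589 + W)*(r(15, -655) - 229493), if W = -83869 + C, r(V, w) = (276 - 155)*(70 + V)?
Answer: 6036988320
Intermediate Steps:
r(V, w) = 8470 + 121*V (r(V, w) = 121*(70 + V) = 8470 + 121*V)
W = 45049 (W = -83869 + 128918 = 45049)
(-72589 + W)*(r(15, -655) - 229493) = (-72589 + 45049)*((8470 + 121*15) - 229493) = -27540*((8470 + 1815) - 229493) = -27540*(10285 - 229493) = -27540*(-219208) = 6036988320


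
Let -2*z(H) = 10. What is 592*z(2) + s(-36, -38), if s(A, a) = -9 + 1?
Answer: -2968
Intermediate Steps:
s(A, a) = -8
z(H) = -5 (z(H) = -1/2*10 = -5)
592*z(2) + s(-36, -38) = 592*(-5) - 8 = -2960 - 8 = -2968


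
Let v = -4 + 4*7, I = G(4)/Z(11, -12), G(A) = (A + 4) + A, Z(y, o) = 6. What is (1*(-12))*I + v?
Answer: 0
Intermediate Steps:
G(A) = 4 + 2*A (G(A) = (4 + A) + A = 4 + 2*A)
I = 2 (I = (4 + 2*4)/6 = (4 + 8)*(⅙) = 12*(⅙) = 2)
v = 24 (v = -4 + 28 = 24)
(1*(-12))*I + v = (1*(-12))*2 + 24 = -12*2 + 24 = -24 + 24 = 0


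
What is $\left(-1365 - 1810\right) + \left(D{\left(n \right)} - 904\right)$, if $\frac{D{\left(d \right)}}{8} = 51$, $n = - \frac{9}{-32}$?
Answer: $-3671$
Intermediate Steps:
$n = \frac{9}{32}$ ($n = \left(-9\right) \left(- \frac{1}{32}\right) = \frac{9}{32} \approx 0.28125$)
$D{\left(d \right)} = 408$ ($D{\left(d \right)} = 8 \cdot 51 = 408$)
$\left(-1365 - 1810\right) + \left(D{\left(n \right)} - 904\right) = \left(-1365 - 1810\right) + \left(408 - 904\right) = -3175 + \left(408 - 904\right) = -3175 - 496 = -3671$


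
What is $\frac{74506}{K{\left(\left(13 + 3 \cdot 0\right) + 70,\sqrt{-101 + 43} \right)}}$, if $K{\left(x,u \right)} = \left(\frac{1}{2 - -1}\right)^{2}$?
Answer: $670554$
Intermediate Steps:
$K{\left(x,u \right)} = \frac{1}{9}$ ($K{\left(x,u \right)} = \left(\frac{1}{2 + 1}\right)^{2} = \left(\frac{1}{3}\right)^{2} = \frac{1}{9}$)
$\frac{74506}{K{\left(\left(13 + 3 \cdot 0\right) + 70,\sqrt{-101 + 43} \right)}} = 74506 \frac{1}{\frac{1}{9}} = 74506 \cdot 9 = 670554$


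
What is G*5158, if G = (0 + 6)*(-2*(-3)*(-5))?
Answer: -928440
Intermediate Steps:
G = -180 (G = 6*(6*(-5)) = 6*(-30) = -180)
G*5158 = -180*5158 = -928440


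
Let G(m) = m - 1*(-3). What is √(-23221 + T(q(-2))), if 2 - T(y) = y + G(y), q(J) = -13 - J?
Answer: 20*I*√58 ≈ 152.32*I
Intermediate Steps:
G(m) = 3 + m (G(m) = m + 3 = 3 + m)
T(y) = -1 - 2*y (T(y) = 2 - (y + (3 + y)) = 2 - (3 + 2*y) = 2 + (-3 - 2*y) = -1 - 2*y)
√(-23221 + T(q(-2))) = √(-23221 + (-1 - 2*(-13 - 1*(-2)))) = √(-23221 + (-1 - 2*(-13 + 2))) = √(-23221 + (-1 - 2*(-11))) = √(-23221 + (-1 + 22)) = √(-23221 + 21) = √(-23200) = 20*I*√58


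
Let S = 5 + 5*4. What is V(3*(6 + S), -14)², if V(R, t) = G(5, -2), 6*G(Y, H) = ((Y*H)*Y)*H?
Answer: 2500/9 ≈ 277.78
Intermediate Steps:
G(Y, H) = H²*Y²/6 (G(Y, H) = (((Y*H)*Y)*H)/6 = (((H*Y)*Y)*H)/6 = ((H*Y²)*H)/6 = (H²*Y²)/6 = H²*Y²/6)
S = 25 (S = 5 + 20 = 25)
V(R, t) = 50/3 (V(R, t) = (⅙)*(-2)²*5² = (⅙)*4*25 = 50/3)
V(3*(6 + S), -14)² = (50/3)² = 2500/9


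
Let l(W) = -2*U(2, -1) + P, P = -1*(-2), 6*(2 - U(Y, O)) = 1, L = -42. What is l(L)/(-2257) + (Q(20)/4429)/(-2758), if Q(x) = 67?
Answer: 60622253/82708997322 ≈ 0.00073296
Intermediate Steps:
U(Y, O) = 11/6 (U(Y, O) = 2 - ⅙*1 = 2 - ⅙ = 11/6)
P = 2
l(W) = -5/3 (l(W) = -2*11/6 + 2 = -11/3 + 2 = -5/3)
l(L)/(-2257) + (Q(20)/4429)/(-2758) = -5/3/(-2257) + (67/4429)/(-2758) = -5/3*(-1/2257) + (67*(1/4429))*(-1/2758) = 5/6771 + (67/4429)*(-1/2758) = 5/6771 - 67/12215182 = 60622253/82708997322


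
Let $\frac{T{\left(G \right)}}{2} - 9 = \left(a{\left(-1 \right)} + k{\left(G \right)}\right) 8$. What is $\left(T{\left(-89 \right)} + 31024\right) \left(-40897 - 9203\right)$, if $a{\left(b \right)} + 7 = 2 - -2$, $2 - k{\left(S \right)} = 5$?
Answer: $-1550394600$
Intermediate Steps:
$k{\left(S \right)} = -3$ ($k{\left(S \right)} = 2 - 5 = -3$)
$a{\left(b \right)} = -3$ ($a{\left(b \right)} = -7 + \left(2 - -2\right) = -7 + \left(2 + 2\right) = -7 + 4 = -3$)
$T{\left(G \right)} = -78$ ($T{\left(G \right)} = 18 + 2 \left(-3 - 3\right) 8 = 18 + 2 \left(\left(-6\right) 8\right) = 18 + 2 \left(-48\right) = 18 - 96 = -78$)
$\left(T{\left(-89 \right)} + 31024\right) \left(-40897 - 9203\right) = \left(-78 + 31024\right) \left(-40897 - 9203\right) = 30946 \left(-50100\right) = -1550394600$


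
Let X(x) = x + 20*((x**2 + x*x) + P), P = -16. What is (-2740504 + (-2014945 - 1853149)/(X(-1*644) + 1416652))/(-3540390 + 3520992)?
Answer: 8223854862101/58210578824 ≈ 141.28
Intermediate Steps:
X(x) = -320 + x + 40*x**2 (X(x) = x + 20*((x**2 + x*x) - 16) = x + 20*((x**2 + x**2) - 16) = x + 20*(2*x**2 - 16) = x + 20*(-16 + 2*x**2) = x + (-320 + 40*x**2) = -320 + x + 40*x**2)
(-2740504 + (-2014945 - 1853149)/(X(-1*644) + 1416652))/(-3540390 + 3520992) = (-2740504 + (-2014945 - 1853149)/((-320 - 1*644 + 40*(-1*644)**2) + 1416652))/(-3540390 + 3520992) = (-2740504 - 3868094/((-320 - 644 + 40*(-644)**2) + 1416652))/(-19398) = (-2740504 - 3868094/((-320 - 644 + 40*414736) + 1416652))*(-1/19398) = (-2740504 - 3868094/((-320 - 644 + 16589440) + 1416652))*(-1/19398) = (-2740504 - 3868094/(16588476 + 1416652))*(-1/19398) = (-2740504 - 3868094/18005128)*(-1/19398) = (-2740504 - 3868094*1/18005128)*(-1/19398) = (-2740504 - 1934047/9002564)*(-1/19398) = -24671564586303/9002564*(-1/19398) = 8223854862101/58210578824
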